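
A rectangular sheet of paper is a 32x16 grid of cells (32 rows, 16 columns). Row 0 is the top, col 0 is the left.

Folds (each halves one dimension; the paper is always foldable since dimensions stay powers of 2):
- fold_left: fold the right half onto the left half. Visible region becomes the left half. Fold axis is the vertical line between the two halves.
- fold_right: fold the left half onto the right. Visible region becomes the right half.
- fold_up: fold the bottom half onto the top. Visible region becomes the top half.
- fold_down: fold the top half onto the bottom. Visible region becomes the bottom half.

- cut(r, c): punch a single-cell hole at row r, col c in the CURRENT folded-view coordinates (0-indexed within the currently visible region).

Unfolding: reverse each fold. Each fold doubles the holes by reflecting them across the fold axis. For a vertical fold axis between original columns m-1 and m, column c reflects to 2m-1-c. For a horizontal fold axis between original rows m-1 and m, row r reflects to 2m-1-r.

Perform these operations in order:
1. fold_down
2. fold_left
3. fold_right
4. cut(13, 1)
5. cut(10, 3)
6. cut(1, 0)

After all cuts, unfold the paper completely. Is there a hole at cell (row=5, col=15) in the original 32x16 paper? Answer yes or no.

Op 1 fold_down: fold axis h@16; visible region now rows[16,32) x cols[0,16) = 16x16
Op 2 fold_left: fold axis v@8; visible region now rows[16,32) x cols[0,8) = 16x8
Op 3 fold_right: fold axis v@4; visible region now rows[16,32) x cols[4,8) = 16x4
Op 4 cut(13, 1): punch at orig (29,5); cuts so far [(29, 5)]; region rows[16,32) x cols[4,8) = 16x4
Op 5 cut(10, 3): punch at orig (26,7); cuts so far [(26, 7), (29, 5)]; region rows[16,32) x cols[4,8) = 16x4
Op 6 cut(1, 0): punch at orig (17,4); cuts so far [(17, 4), (26, 7), (29, 5)]; region rows[16,32) x cols[4,8) = 16x4
Unfold 1 (reflect across v@4): 6 holes -> [(17, 3), (17, 4), (26, 0), (26, 7), (29, 2), (29, 5)]
Unfold 2 (reflect across v@8): 12 holes -> [(17, 3), (17, 4), (17, 11), (17, 12), (26, 0), (26, 7), (26, 8), (26, 15), (29, 2), (29, 5), (29, 10), (29, 13)]
Unfold 3 (reflect across h@16): 24 holes -> [(2, 2), (2, 5), (2, 10), (2, 13), (5, 0), (5, 7), (5, 8), (5, 15), (14, 3), (14, 4), (14, 11), (14, 12), (17, 3), (17, 4), (17, 11), (17, 12), (26, 0), (26, 7), (26, 8), (26, 15), (29, 2), (29, 5), (29, 10), (29, 13)]
Holes: [(2, 2), (2, 5), (2, 10), (2, 13), (5, 0), (5, 7), (5, 8), (5, 15), (14, 3), (14, 4), (14, 11), (14, 12), (17, 3), (17, 4), (17, 11), (17, 12), (26, 0), (26, 7), (26, 8), (26, 15), (29, 2), (29, 5), (29, 10), (29, 13)]

Answer: yes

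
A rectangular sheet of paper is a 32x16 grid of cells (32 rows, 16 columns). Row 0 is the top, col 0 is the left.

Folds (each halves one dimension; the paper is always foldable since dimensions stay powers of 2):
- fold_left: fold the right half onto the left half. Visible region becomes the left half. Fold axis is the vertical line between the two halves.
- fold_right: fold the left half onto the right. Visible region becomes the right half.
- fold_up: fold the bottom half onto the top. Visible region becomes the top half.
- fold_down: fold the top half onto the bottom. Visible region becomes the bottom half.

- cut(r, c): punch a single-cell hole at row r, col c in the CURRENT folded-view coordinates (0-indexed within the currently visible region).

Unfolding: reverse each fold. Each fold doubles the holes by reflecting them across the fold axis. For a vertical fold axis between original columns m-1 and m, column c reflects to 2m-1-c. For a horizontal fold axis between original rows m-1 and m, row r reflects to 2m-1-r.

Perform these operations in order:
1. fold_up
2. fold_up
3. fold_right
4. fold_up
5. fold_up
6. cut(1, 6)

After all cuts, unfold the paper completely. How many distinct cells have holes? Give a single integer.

Answer: 32

Derivation:
Op 1 fold_up: fold axis h@16; visible region now rows[0,16) x cols[0,16) = 16x16
Op 2 fold_up: fold axis h@8; visible region now rows[0,8) x cols[0,16) = 8x16
Op 3 fold_right: fold axis v@8; visible region now rows[0,8) x cols[8,16) = 8x8
Op 4 fold_up: fold axis h@4; visible region now rows[0,4) x cols[8,16) = 4x8
Op 5 fold_up: fold axis h@2; visible region now rows[0,2) x cols[8,16) = 2x8
Op 6 cut(1, 6): punch at orig (1,14); cuts so far [(1, 14)]; region rows[0,2) x cols[8,16) = 2x8
Unfold 1 (reflect across h@2): 2 holes -> [(1, 14), (2, 14)]
Unfold 2 (reflect across h@4): 4 holes -> [(1, 14), (2, 14), (5, 14), (6, 14)]
Unfold 3 (reflect across v@8): 8 holes -> [(1, 1), (1, 14), (2, 1), (2, 14), (5, 1), (5, 14), (6, 1), (6, 14)]
Unfold 4 (reflect across h@8): 16 holes -> [(1, 1), (1, 14), (2, 1), (2, 14), (5, 1), (5, 14), (6, 1), (6, 14), (9, 1), (9, 14), (10, 1), (10, 14), (13, 1), (13, 14), (14, 1), (14, 14)]
Unfold 5 (reflect across h@16): 32 holes -> [(1, 1), (1, 14), (2, 1), (2, 14), (5, 1), (5, 14), (6, 1), (6, 14), (9, 1), (9, 14), (10, 1), (10, 14), (13, 1), (13, 14), (14, 1), (14, 14), (17, 1), (17, 14), (18, 1), (18, 14), (21, 1), (21, 14), (22, 1), (22, 14), (25, 1), (25, 14), (26, 1), (26, 14), (29, 1), (29, 14), (30, 1), (30, 14)]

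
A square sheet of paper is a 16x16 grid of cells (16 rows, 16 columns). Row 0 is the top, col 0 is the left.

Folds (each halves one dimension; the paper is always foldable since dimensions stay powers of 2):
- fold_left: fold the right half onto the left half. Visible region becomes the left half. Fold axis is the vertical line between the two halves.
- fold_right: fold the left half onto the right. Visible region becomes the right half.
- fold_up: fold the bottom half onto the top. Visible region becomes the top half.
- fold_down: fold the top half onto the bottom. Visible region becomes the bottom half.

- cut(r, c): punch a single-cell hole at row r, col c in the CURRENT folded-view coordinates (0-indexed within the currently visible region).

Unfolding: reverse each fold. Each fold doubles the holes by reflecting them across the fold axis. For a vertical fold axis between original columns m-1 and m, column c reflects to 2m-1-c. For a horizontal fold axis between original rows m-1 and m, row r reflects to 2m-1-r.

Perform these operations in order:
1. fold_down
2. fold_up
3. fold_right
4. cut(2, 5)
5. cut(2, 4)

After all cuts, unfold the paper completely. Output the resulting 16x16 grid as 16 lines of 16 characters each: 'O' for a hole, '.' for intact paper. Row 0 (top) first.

Op 1 fold_down: fold axis h@8; visible region now rows[8,16) x cols[0,16) = 8x16
Op 2 fold_up: fold axis h@12; visible region now rows[8,12) x cols[0,16) = 4x16
Op 3 fold_right: fold axis v@8; visible region now rows[8,12) x cols[8,16) = 4x8
Op 4 cut(2, 5): punch at orig (10,13); cuts so far [(10, 13)]; region rows[8,12) x cols[8,16) = 4x8
Op 5 cut(2, 4): punch at orig (10,12); cuts so far [(10, 12), (10, 13)]; region rows[8,12) x cols[8,16) = 4x8
Unfold 1 (reflect across v@8): 4 holes -> [(10, 2), (10, 3), (10, 12), (10, 13)]
Unfold 2 (reflect across h@12): 8 holes -> [(10, 2), (10, 3), (10, 12), (10, 13), (13, 2), (13, 3), (13, 12), (13, 13)]
Unfold 3 (reflect across h@8): 16 holes -> [(2, 2), (2, 3), (2, 12), (2, 13), (5, 2), (5, 3), (5, 12), (5, 13), (10, 2), (10, 3), (10, 12), (10, 13), (13, 2), (13, 3), (13, 12), (13, 13)]

Answer: ................
................
..OO........OO..
................
................
..OO........OO..
................
................
................
................
..OO........OO..
................
................
..OO........OO..
................
................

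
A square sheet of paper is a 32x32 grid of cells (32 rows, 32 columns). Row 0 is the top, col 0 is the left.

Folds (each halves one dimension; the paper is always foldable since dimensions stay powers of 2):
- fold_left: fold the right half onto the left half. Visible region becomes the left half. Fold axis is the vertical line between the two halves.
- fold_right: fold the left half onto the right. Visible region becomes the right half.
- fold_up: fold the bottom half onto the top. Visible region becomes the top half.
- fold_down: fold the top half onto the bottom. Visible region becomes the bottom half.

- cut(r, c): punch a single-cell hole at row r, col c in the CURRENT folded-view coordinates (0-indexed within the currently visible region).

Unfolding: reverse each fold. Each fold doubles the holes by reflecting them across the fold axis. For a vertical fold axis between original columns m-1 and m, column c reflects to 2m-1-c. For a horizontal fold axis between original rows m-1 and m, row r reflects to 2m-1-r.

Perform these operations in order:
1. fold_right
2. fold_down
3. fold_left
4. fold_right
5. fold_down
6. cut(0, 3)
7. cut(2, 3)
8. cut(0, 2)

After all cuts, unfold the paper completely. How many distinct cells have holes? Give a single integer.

Answer: 96

Derivation:
Op 1 fold_right: fold axis v@16; visible region now rows[0,32) x cols[16,32) = 32x16
Op 2 fold_down: fold axis h@16; visible region now rows[16,32) x cols[16,32) = 16x16
Op 3 fold_left: fold axis v@24; visible region now rows[16,32) x cols[16,24) = 16x8
Op 4 fold_right: fold axis v@20; visible region now rows[16,32) x cols[20,24) = 16x4
Op 5 fold_down: fold axis h@24; visible region now rows[24,32) x cols[20,24) = 8x4
Op 6 cut(0, 3): punch at orig (24,23); cuts so far [(24, 23)]; region rows[24,32) x cols[20,24) = 8x4
Op 7 cut(2, 3): punch at orig (26,23); cuts so far [(24, 23), (26, 23)]; region rows[24,32) x cols[20,24) = 8x4
Op 8 cut(0, 2): punch at orig (24,22); cuts so far [(24, 22), (24, 23), (26, 23)]; region rows[24,32) x cols[20,24) = 8x4
Unfold 1 (reflect across h@24): 6 holes -> [(21, 23), (23, 22), (23, 23), (24, 22), (24, 23), (26, 23)]
Unfold 2 (reflect across v@20): 12 holes -> [(21, 16), (21, 23), (23, 16), (23, 17), (23, 22), (23, 23), (24, 16), (24, 17), (24, 22), (24, 23), (26, 16), (26, 23)]
Unfold 3 (reflect across v@24): 24 holes -> [(21, 16), (21, 23), (21, 24), (21, 31), (23, 16), (23, 17), (23, 22), (23, 23), (23, 24), (23, 25), (23, 30), (23, 31), (24, 16), (24, 17), (24, 22), (24, 23), (24, 24), (24, 25), (24, 30), (24, 31), (26, 16), (26, 23), (26, 24), (26, 31)]
Unfold 4 (reflect across h@16): 48 holes -> [(5, 16), (5, 23), (5, 24), (5, 31), (7, 16), (7, 17), (7, 22), (7, 23), (7, 24), (7, 25), (7, 30), (7, 31), (8, 16), (8, 17), (8, 22), (8, 23), (8, 24), (8, 25), (8, 30), (8, 31), (10, 16), (10, 23), (10, 24), (10, 31), (21, 16), (21, 23), (21, 24), (21, 31), (23, 16), (23, 17), (23, 22), (23, 23), (23, 24), (23, 25), (23, 30), (23, 31), (24, 16), (24, 17), (24, 22), (24, 23), (24, 24), (24, 25), (24, 30), (24, 31), (26, 16), (26, 23), (26, 24), (26, 31)]
Unfold 5 (reflect across v@16): 96 holes -> [(5, 0), (5, 7), (5, 8), (5, 15), (5, 16), (5, 23), (5, 24), (5, 31), (7, 0), (7, 1), (7, 6), (7, 7), (7, 8), (7, 9), (7, 14), (7, 15), (7, 16), (7, 17), (7, 22), (7, 23), (7, 24), (7, 25), (7, 30), (7, 31), (8, 0), (8, 1), (8, 6), (8, 7), (8, 8), (8, 9), (8, 14), (8, 15), (8, 16), (8, 17), (8, 22), (8, 23), (8, 24), (8, 25), (8, 30), (8, 31), (10, 0), (10, 7), (10, 8), (10, 15), (10, 16), (10, 23), (10, 24), (10, 31), (21, 0), (21, 7), (21, 8), (21, 15), (21, 16), (21, 23), (21, 24), (21, 31), (23, 0), (23, 1), (23, 6), (23, 7), (23, 8), (23, 9), (23, 14), (23, 15), (23, 16), (23, 17), (23, 22), (23, 23), (23, 24), (23, 25), (23, 30), (23, 31), (24, 0), (24, 1), (24, 6), (24, 7), (24, 8), (24, 9), (24, 14), (24, 15), (24, 16), (24, 17), (24, 22), (24, 23), (24, 24), (24, 25), (24, 30), (24, 31), (26, 0), (26, 7), (26, 8), (26, 15), (26, 16), (26, 23), (26, 24), (26, 31)]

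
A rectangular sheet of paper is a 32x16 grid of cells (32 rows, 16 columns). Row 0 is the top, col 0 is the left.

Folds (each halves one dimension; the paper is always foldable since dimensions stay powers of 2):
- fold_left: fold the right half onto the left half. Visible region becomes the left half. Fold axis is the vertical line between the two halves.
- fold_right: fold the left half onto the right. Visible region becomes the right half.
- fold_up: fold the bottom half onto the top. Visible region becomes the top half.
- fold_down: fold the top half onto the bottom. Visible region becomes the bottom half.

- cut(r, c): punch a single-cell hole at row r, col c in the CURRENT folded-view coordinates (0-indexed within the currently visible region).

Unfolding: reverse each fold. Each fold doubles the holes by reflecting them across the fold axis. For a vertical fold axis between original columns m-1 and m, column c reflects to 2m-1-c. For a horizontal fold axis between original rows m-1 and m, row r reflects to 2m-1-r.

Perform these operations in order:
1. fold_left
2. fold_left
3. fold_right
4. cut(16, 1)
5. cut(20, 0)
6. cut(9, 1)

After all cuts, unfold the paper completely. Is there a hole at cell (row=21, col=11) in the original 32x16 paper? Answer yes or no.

Answer: no

Derivation:
Op 1 fold_left: fold axis v@8; visible region now rows[0,32) x cols[0,8) = 32x8
Op 2 fold_left: fold axis v@4; visible region now rows[0,32) x cols[0,4) = 32x4
Op 3 fold_right: fold axis v@2; visible region now rows[0,32) x cols[2,4) = 32x2
Op 4 cut(16, 1): punch at orig (16,3); cuts so far [(16, 3)]; region rows[0,32) x cols[2,4) = 32x2
Op 5 cut(20, 0): punch at orig (20,2); cuts so far [(16, 3), (20, 2)]; region rows[0,32) x cols[2,4) = 32x2
Op 6 cut(9, 1): punch at orig (9,3); cuts so far [(9, 3), (16, 3), (20, 2)]; region rows[0,32) x cols[2,4) = 32x2
Unfold 1 (reflect across v@2): 6 holes -> [(9, 0), (9, 3), (16, 0), (16, 3), (20, 1), (20, 2)]
Unfold 2 (reflect across v@4): 12 holes -> [(9, 0), (9, 3), (9, 4), (9, 7), (16, 0), (16, 3), (16, 4), (16, 7), (20, 1), (20, 2), (20, 5), (20, 6)]
Unfold 3 (reflect across v@8): 24 holes -> [(9, 0), (9, 3), (9, 4), (9, 7), (9, 8), (9, 11), (9, 12), (9, 15), (16, 0), (16, 3), (16, 4), (16, 7), (16, 8), (16, 11), (16, 12), (16, 15), (20, 1), (20, 2), (20, 5), (20, 6), (20, 9), (20, 10), (20, 13), (20, 14)]
Holes: [(9, 0), (9, 3), (9, 4), (9, 7), (9, 8), (9, 11), (9, 12), (9, 15), (16, 0), (16, 3), (16, 4), (16, 7), (16, 8), (16, 11), (16, 12), (16, 15), (20, 1), (20, 2), (20, 5), (20, 6), (20, 9), (20, 10), (20, 13), (20, 14)]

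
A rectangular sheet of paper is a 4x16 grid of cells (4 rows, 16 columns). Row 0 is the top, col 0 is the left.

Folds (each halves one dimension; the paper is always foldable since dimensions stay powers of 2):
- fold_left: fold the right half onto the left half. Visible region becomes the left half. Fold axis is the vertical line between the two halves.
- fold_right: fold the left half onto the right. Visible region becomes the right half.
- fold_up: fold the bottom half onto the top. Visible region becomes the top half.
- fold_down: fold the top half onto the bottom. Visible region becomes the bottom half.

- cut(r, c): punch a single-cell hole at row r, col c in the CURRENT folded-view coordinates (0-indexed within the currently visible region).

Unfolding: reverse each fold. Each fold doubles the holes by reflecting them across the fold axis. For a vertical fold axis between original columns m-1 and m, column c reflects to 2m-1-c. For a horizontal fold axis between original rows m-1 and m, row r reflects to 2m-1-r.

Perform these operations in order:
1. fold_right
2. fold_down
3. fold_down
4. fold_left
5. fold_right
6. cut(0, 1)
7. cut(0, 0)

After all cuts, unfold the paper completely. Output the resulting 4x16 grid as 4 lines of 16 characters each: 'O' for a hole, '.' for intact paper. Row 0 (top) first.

Op 1 fold_right: fold axis v@8; visible region now rows[0,4) x cols[8,16) = 4x8
Op 2 fold_down: fold axis h@2; visible region now rows[2,4) x cols[8,16) = 2x8
Op 3 fold_down: fold axis h@3; visible region now rows[3,4) x cols[8,16) = 1x8
Op 4 fold_left: fold axis v@12; visible region now rows[3,4) x cols[8,12) = 1x4
Op 5 fold_right: fold axis v@10; visible region now rows[3,4) x cols[10,12) = 1x2
Op 6 cut(0, 1): punch at orig (3,11); cuts so far [(3, 11)]; region rows[3,4) x cols[10,12) = 1x2
Op 7 cut(0, 0): punch at orig (3,10); cuts so far [(3, 10), (3, 11)]; region rows[3,4) x cols[10,12) = 1x2
Unfold 1 (reflect across v@10): 4 holes -> [(3, 8), (3, 9), (3, 10), (3, 11)]
Unfold 2 (reflect across v@12): 8 holes -> [(3, 8), (3, 9), (3, 10), (3, 11), (3, 12), (3, 13), (3, 14), (3, 15)]
Unfold 3 (reflect across h@3): 16 holes -> [(2, 8), (2, 9), (2, 10), (2, 11), (2, 12), (2, 13), (2, 14), (2, 15), (3, 8), (3, 9), (3, 10), (3, 11), (3, 12), (3, 13), (3, 14), (3, 15)]
Unfold 4 (reflect across h@2): 32 holes -> [(0, 8), (0, 9), (0, 10), (0, 11), (0, 12), (0, 13), (0, 14), (0, 15), (1, 8), (1, 9), (1, 10), (1, 11), (1, 12), (1, 13), (1, 14), (1, 15), (2, 8), (2, 9), (2, 10), (2, 11), (2, 12), (2, 13), (2, 14), (2, 15), (3, 8), (3, 9), (3, 10), (3, 11), (3, 12), (3, 13), (3, 14), (3, 15)]
Unfold 5 (reflect across v@8): 64 holes -> [(0, 0), (0, 1), (0, 2), (0, 3), (0, 4), (0, 5), (0, 6), (0, 7), (0, 8), (0, 9), (0, 10), (0, 11), (0, 12), (0, 13), (0, 14), (0, 15), (1, 0), (1, 1), (1, 2), (1, 3), (1, 4), (1, 5), (1, 6), (1, 7), (1, 8), (1, 9), (1, 10), (1, 11), (1, 12), (1, 13), (1, 14), (1, 15), (2, 0), (2, 1), (2, 2), (2, 3), (2, 4), (2, 5), (2, 6), (2, 7), (2, 8), (2, 9), (2, 10), (2, 11), (2, 12), (2, 13), (2, 14), (2, 15), (3, 0), (3, 1), (3, 2), (3, 3), (3, 4), (3, 5), (3, 6), (3, 7), (3, 8), (3, 9), (3, 10), (3, 11), (3, 12), (3, 13), (3, 14), (3, 15)]

Answer: OOOOOOOOOOOOOOOO
OOOOOOOOOOOOOOOO
OOOOOOOOOOOOOOOO
OOOOOOOOOOOOOOOO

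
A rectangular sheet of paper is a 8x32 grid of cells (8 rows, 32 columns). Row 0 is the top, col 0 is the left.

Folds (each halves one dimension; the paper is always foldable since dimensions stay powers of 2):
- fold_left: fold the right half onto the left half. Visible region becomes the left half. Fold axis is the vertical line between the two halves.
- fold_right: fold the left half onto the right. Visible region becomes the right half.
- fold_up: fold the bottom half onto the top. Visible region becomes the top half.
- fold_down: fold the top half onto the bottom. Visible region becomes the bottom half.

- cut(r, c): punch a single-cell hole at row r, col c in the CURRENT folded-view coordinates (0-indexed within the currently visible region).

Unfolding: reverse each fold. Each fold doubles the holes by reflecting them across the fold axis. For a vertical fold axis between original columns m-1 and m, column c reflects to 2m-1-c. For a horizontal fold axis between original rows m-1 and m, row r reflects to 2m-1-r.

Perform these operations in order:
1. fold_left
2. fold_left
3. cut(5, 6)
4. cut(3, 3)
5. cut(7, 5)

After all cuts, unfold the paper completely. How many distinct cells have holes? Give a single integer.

Op 1 fold_left: fold axis v@16; visible region now rows[0,8) x cols[0,16) = 8x16
Op 2 fold_left: fold axis v@8; visible region now rows[0,8) x cols[0,8) = 8x8
Op 3 cut(5, 6): punch at orig (5,6); cuts so far [(5, 6)]; region rows[0,8) x cols[0,8) = 8x8
Op 4 cut(3, 3): punch at orig (3,3); cuts so far [(3, 3), (5, 6)]; region rows[0,8) x cols[0,8) = 8x8
Op 5 cut(7, 5): punch at orig (7,5); cuts so far [(3, 3), (5, 6), (7, 5)]; region rows[0,8) x cols[0,8) = 8x8
Unfold 1 (reflect across v@8): 6 holes -> [(3, 3), (3, 12), (5, 6), (5, 9), (7, 5), (7, 10)]
Unfold 2 (reflect across v@16): 12 holes -> [(3, 3), (3, 12), (3, 19), (3, 28), (5, 6), (5, 9), (5, 22), (5, 25), (7, 5), (7, 10), (7, 21), (7, 26)]

Answer: 12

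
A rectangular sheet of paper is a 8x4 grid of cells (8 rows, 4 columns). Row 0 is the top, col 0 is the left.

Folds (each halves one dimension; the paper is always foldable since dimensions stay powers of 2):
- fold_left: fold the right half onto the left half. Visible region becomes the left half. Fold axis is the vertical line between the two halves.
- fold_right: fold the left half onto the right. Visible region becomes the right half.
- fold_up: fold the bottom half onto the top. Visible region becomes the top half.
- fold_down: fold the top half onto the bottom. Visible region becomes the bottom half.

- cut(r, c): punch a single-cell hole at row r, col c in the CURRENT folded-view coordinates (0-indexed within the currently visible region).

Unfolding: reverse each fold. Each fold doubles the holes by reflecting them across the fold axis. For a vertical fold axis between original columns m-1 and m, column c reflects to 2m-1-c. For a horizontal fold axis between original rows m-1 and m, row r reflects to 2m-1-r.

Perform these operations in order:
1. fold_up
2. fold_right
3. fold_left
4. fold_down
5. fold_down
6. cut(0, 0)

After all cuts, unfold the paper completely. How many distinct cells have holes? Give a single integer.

Op 1 fold_up: fold axis h@4; visible region now rows[0,4) x cols[0,4) = 4x4
Op 2 fold_right: fold axis v@2; visible region now rows[0,4) x cols[2,4) = 4x2
Op 3 fold_left: fold axis v@3; visible region now rows[0,4) x cols[2,3) = 4x1
Op 4 fold_down: fold axis h@2; visible region now rows[2,4) x cols[2,3) = 2x1
Op 5 fold_down: fold axis h@3; visible region now rows[3,4) x cols[2,3) = 1x1
Op 6 cut(0, 0): punch at orig (3,2); cuts so far [(3, 2)]; region rows[3,4) x cols[2,3) = 1x1
Unfold 1 (reflect across h@3): 2 holes -> [(2, 2), (3, 2)]
Unfold 2 (reflect across h@2): 4 holes -> [(0, 2), (1, 2), (2, 2), (3, 2)]
Unfold 3 (reflect across v@3): 8 holes -> [(0, 2), (0, 3), (1, 2), (1, 3), (2, 2), (2, 3), (3, 2), (3, 3)]
Unfold 4 (reflect across v@2): 16 holes -> [(0, 0), (0, 1), (0, 2), (0, 3), (1, 0), (1, 1), (1, 2), (1, 3), (2, 0), (2, 1), (2, 2), (2, 3), (3, 0), (3, 1), (3, 2), (3, 3)]
Unfold 5 (reflect across h@4): 32 holes -> [(0, 0), (0, 1), (0, 2), (0, 3), (1, 0), (1, 1), (1, 2), (1, 3), (2, 0), (2, 1), (2, 2), (2, 3), (3, 0), (3, 1), (3, 2), (3, 3), (4, 0), (4, 1), (4, 2), (4, 3), (5, 0), (5, 1), (5, 2), (5, 3), (6, 0), (6, 1), (6, 2), (6, 3), (7, 0), (7, 1), (7, 2), (7, 3)]

Answer: 32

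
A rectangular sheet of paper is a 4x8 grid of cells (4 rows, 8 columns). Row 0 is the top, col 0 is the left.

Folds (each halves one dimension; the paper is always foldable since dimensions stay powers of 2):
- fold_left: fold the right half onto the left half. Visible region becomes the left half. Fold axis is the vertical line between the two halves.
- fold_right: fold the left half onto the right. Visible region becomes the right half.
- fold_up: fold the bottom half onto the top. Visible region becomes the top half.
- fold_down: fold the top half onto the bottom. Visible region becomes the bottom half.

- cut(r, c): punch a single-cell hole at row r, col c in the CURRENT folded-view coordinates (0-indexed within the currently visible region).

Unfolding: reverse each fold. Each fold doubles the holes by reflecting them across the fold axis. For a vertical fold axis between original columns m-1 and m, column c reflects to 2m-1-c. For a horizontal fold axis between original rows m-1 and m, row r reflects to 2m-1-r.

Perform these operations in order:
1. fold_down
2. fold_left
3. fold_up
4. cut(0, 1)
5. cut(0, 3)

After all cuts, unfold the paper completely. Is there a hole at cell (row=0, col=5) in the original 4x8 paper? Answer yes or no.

Answer: no

Derivation:
Op 1 fold_down: fold axis h@2; visible region now rows[2,4) x cols[0,8) = 2x8
Op 2 fold_left: fold axis v@4; visible region now rows[2,4) x cols[0,4) = 2x4
Op 3 fold_up: fold axis h@3; visible region now rows[2,3) x cols[0,4) = 1x4
Op 4 cut(0, 1): punch at orig (2,1); cuts so far [(2, 1)]; region rows[2,3) x cols[0,4) = 1x4
Op 5 cut(0, 3): punch at orig (2,3); cuts so far [(2, 1), (2, 3)]; region rows[2,3) x cols[0,4) = 1x4
Unfold 1 (reflect across h@3): 4 holes -> [(2, 1), (2, 3), (3, 1), (3, 3)]
Unfold 2 (reflect across v@4): 8 holes -> [(2, 1), (2, 3), (2, 4), (2, 6), (3, 1), (3, 3), (3, 4), (3, 6)]
Unfold 3 (reflect across h@2): 16 holes -> [(0, 1), (0, 3), (0, 4), (0, 6), (1, 1), (1, 3), (1, 4), (1, 6), (2, 1), (2, 3), (2, 4), (2, 6), (3, 1), (3, 3), (3, 4), (3, 6)]
Holes: [(0, 1), (0, 3), (0, 4), (0, 6), (1, 1), (1, 3), (1, 4), (1, 6), (2, 1), (2, 3), (2, 4), (2, 6), (3, 1), (3, 3), (3, 4), (3, 6)]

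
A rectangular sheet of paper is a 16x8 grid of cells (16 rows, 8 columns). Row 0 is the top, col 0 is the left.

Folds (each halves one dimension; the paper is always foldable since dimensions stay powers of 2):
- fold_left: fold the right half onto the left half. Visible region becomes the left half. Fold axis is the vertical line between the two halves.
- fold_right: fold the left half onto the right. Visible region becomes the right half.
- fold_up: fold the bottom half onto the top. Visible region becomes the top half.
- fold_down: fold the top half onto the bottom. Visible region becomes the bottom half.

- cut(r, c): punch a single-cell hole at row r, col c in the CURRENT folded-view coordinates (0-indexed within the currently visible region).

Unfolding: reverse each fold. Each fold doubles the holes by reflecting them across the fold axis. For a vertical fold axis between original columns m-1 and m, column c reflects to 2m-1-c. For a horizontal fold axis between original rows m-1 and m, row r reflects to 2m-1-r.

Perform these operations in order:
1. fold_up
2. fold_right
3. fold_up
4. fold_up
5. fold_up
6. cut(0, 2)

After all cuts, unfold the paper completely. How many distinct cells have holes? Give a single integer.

Answer: 32

Derivation:
Op 1 fold_up: fold axis h@8; visible region now rows[0,8) x cols[0,8) = 8x8
Op 2 fold_right: fold axis v@4; visible region now rows[0,8) x cols[4,8) = 8x4
Op 3 fold_up: fold axis h@4; visible region now rows[0,4) x cols[4,8) = 4x4
Op 4 fold_up: fold axis h@2; visible region now rows[0,2) x cols[4,8) = 2x4
Op 5 fold_up: fold axis h@1; visible region now rows[0,1) x cols[4,8) = 1x4
Op 6 cut(0, 2): punch at orig (0,6); cuts so far [(0, 6)]; region rows[0,1) x cols[4,8) = 1x4
Unfold 1 (reflect across h@1): 2 holes -> [(0, 6), (1, 6)]
Unfold 2 (reflect across h@2): 4 holes -> [(0, 6), (1, 6), (2, 6), (3, 6)]
Unfold 3 (reflect across h@4): 8 holes -> [(0, 6), (1, 6), (2, 6), (3, 6), (4, 6), (5, 6), (6, 6), (7, 6)]
Unfold 4 (reflect across v@4): 16 holes -> [(0, 1), (0, 6), (1, 1), (1, 6), (2, 1), (2, 6), (3, 1), (3, 6), (4, 1), (4, 6), (5, 1), (5, 6), (6, 1), (6, 6), (7, 1), (7, 6)]
Unfold 5 (reflect across h@8): 32 holes -> [(0, 1), (0, 6), (1, 1), (1, 6), (2, 1), (2, 6), (3, 1), (3, 6), (4, 1), (4, 6), (5, 1), (5, 6), (6, 1), (6, 6), (7, 1), (7, 6), (8, 1), (8, 6), (9, 1), (9, 6), (10, 1), (10, 6), (11, 1), (11, 6), (12, 1), (12, 6), (13, 1), (13, 6), (14, 1), (14, 6), (15, 1), (15, 6)]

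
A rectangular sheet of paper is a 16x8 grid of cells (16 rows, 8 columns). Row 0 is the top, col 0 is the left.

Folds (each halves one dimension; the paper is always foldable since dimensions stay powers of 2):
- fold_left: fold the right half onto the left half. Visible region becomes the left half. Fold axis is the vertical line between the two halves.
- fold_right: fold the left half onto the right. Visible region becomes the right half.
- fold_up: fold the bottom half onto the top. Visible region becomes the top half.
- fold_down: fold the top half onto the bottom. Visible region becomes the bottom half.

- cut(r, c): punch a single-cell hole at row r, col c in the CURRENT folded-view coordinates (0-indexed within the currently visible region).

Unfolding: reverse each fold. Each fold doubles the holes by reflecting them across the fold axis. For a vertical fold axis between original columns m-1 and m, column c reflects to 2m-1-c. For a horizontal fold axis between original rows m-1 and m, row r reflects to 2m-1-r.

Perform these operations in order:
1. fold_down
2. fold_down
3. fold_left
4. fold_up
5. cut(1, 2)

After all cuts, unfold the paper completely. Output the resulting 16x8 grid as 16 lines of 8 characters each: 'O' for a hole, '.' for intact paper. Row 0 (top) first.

Op 1 fold_down: fold axis h@8; visible region now rows[8,16) x cols[0,8) = 8x8
Op 2 fold_down: fold axis h@12; visible region now rows[12,16) x cols[0,8) = 4x8
Op 3 fold_left: fold axis v@4; visible region now rows[12,16) x cols[0,4) = 4x4
Op 4 fold_up: fold axis h@14; visible region now rows[12,14) x cols[0,4) = 2x4
Op 5 cut(1, 2): punch at orig (13,2); cuts so far [(13, 2)]; region rows[12,14) x cols[0,4) = 2x4
Unfold 1 (reflect across h@14): 2 holes -> [(13, 2), (14, 2)]
Unfold 2 (reflect across v@4): 4 holes -> [(13, 2), (13, 5), (14, 2), (14, 5)]
Unfold 3 (reflect across h@12): 8 holes -> [(9, 2), (9, 5), (10, 2), (10, 5), (13, 2), (13, 5), (14, 2), (14, 5)]
Unfold 4 (reflect across h@8): 16 holes -> [(1, 2), (1, 5), (2, 2), (2, 5), (5, 2), (5, 5), (6, 2), (6, 5), (9, 2), (9, 5), (10, 2), (10, 5), (13, 2), (13, 5), (14, 2), (14, 5)]

Answer: ........
..O..O..
..O..O..
........
........
..O..O..
..O..O..
........
........
..O..O..
..O..O..
........
........
..O..O..
..O..O..
........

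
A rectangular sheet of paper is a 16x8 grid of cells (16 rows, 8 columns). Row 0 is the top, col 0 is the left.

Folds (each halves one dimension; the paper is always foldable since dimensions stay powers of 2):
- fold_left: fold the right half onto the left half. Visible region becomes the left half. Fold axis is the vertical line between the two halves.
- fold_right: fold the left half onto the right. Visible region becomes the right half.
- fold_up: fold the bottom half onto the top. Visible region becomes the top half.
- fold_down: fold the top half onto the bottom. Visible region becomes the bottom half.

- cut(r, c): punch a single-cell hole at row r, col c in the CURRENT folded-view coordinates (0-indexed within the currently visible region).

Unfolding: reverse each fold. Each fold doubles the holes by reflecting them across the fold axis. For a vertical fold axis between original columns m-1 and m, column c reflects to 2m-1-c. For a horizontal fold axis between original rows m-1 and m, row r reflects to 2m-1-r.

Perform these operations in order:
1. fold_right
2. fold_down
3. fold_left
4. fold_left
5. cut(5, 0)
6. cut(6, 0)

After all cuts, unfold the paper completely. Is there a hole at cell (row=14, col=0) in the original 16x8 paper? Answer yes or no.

Op 1 fold_right: fold axis v@4; visible region now rows[0,16) x cols[4,8) = 16x4
Op 2 fold_down: fold axis h@8; visible region now rows[8,16) x cols[4,8) = 8x4
Op 3 fold_left: fold axis v@6; visible region now rows[8,16) x cols[4,6) = 8x2
Op 4 fold_left: fold axis v@5; visible region now rows[8,16) x cols[4,5) = 8x1
Op 5 cut(5, 0): punch at orig (13,4); cuts so far [(13, 4)]; region rows[8,16) x cols[4,5) = 8x1
Op 6 cut(6, 0): punch at orig (14,4); cuts so far [(13, 4), (14, 4)]; region rows[8,16) x cols[4,5) = 8x1
Unfold 1 (reflect across v@5): 4 holes -> [(13, 4), (13, 5), (14, 4), (14, 5)]
Unfold 2 (reflect across v@6): 8 holes -> [(13, 4), (13, 5), (13, 6), (13, 7), (14, 4), (14, 5), (14, 6), (14, 7)]
Unfold 3 (reflect across h@8): 16 holes -> [(1, 4), (1, 5), (1, 6), (1, 7), (2, 4), (2, 5), (2, 6), (2, 7), (13, 4), (13, 5), (13, 6), (13, 7), (14, 4), (14, 5), (14, 6), (14, 7)]
Unfold 4 (reflect across v@4): 32 holes -> [(1, 0), (1, 1), (1, 2), (1, 3), (1, 4), (1, 5), (1, 6), (1, 7), (2, 0), (2, 1), (2, 2), (2, 3), (2, 4), (2, 5), (2, 6), (2, 7), (13, 0), (13, 1), (13, 2), (13, 3), (13, 4), (13, 5), (13, 6), (13, 7), (14, 0), (14, 1), (14, 2), (14, 3), (14, 4), (14, 5), (14, 6), (14, 7)]
Holes: [(1, 0), (1, 1), (1, 2), (1, 3), (1, 4), (1, 5), (1, 6), (1, 7), (2, 0), (2, 1), (2, 2), (2, 3), (2, 4), (2, 5), (2, 6), (2, 7), (13, 0), (13, 1), (13, 2), (13, 3), (13, 4), (13, 5), (13, 6), (13, 7), (14, 0), (14, 1), (14, 2), (14, 3), (14, 4), (14, 5), (14, 6), (14, 7)]

Answer: yes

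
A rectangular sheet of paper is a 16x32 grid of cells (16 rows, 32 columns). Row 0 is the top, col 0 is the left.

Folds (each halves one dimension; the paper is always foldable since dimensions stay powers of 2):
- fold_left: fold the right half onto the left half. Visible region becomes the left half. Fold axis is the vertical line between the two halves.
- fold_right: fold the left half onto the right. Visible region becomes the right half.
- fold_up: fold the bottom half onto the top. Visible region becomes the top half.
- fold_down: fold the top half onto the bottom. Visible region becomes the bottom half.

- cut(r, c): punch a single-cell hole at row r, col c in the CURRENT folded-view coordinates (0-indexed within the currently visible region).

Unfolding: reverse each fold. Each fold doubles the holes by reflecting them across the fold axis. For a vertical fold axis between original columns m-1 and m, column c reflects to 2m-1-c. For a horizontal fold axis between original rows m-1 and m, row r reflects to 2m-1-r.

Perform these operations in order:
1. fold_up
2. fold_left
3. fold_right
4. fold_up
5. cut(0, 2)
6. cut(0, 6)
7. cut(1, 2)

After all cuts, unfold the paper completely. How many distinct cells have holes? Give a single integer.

Answer: 48

Derivation:
Op 1 fold_up: fold axis h@8; visible region now rows[0,8) x cols[0,32) = 8x32
Op 2 fold_left: fold axis v@16; visible region now rows[0,8) x cols[0,16) = 8x16
Op 3 fold_right: fold axis v@8; visible region now rows[0,8) x cols[8,16) = 8x8
Op 4 fold_up: fold axis h@4; visible region now rows[0,4) x cols[8,16) = 4x8
Op 5 cut(0, 2): punch at orig (0,10); cuts so far [(0, 10)]; region rows[0,4) x cols[8,16) = 4x8
Op 6 cut(0, 6): punch at orig (0,14); cuts so far [(0, 10), (0, 14)]; region rows[0,4) x cols[8,16) = 4x8
Op 7 cut(1, 2): punch at orig (1,10); cuts so far [(0, 10), (0, 14), (1, 10)]; region rows[0,4) x cols[8,16) = 4x8
Unfold 1 (reflect across h@4): 6 holes -> [(0, 10), (0, 14), (1, 10), (6, 10), (7, 10), (7, 14)]
Unfold 2 (reflect across v@8): 12 holes -> [(0, 1), (0, 5), (0, 10), (0, 14), (1, 5), (1, 10), (6, 5), (6, 10), (7, 1), (7, 5), (7, 10), (7, 14)]
Unfold 3 (reflect across v@16): 24 holes -> [(0, 1), (0, 5), (0, 10), (0, 14), (0, 17), (0, 21), (0, 26), (0, 30), (1, 5), (1, 10), (1, 21), (1, 26), (6, 5), (6, 10), (6, 21), (6, 26), (7, 1), (7, 5), (7, 10), (7, 14), (7, 17), (7, 21), (7, 26), (7, 30)]
Unfold 4 (reflect across h@8): 48 holes -> [(0, 1), (0, 5), (0, 10), (0, 14), (0, 17), (0, 21), (0, 26), (0, 30), (1, 5), (1, 10), (1, 21), (1, 26), (6, 5), (6, 10), (6, 21), (6, 26), (7, 1), (7, 5), (7, 10), (7, 14), (7, 17), (7, 21), (7, 26), (7, 30), (8, 1), (8, 5), (8, 10), (8, 14), (8, 17), (8, 21), (8, 26), (8, 30), (9, 5), (9, 10), (9, 21), (9, 26), (14, 5), (14, 10), (14, 21), (14, 26), (15, 1), (15, 5), (15, 10), (15, 14), (15, 17), (15, 21), (15, 26), (15, 30)]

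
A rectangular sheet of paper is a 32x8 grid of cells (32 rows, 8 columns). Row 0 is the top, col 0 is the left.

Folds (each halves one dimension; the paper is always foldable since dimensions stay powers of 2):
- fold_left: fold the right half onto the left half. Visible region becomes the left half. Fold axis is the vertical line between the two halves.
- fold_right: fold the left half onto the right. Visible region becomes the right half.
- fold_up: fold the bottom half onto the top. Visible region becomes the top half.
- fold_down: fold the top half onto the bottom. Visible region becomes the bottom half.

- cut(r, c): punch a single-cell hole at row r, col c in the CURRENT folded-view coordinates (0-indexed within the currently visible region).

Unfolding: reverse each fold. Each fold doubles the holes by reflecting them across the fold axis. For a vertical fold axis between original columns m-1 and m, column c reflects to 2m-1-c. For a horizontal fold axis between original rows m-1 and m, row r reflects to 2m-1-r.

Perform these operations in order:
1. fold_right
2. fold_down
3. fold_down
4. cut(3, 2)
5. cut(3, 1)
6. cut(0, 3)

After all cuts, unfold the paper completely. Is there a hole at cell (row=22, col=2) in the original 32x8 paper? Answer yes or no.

Answer: no

Derivation:
Op 1 fold_right: fold axis v@4; visible region now rows[0,32) x cols[4,8) = 32x4
Op 2 fold_down: fold axis h@16; visible region now rows[16,32) x cols[4,8) = 16x4
Op 3 fold_down: fold axis h@24; visible region now rows[24,32) x cols[4,8) = 8x4
Op 4 cut(3, 2): punch at orig (27,6); cuts so far [(27, 6)]; region rows[24,32) x cols[4,8) = 8x4
Op 5 cut(3, 1): punch at orig (27,5); cuts so far [(27, 5), (27, 6)]; region rows[24,32) x cols[4,8) = 8x4
Op 6 cut(0, 3): punch at orig (24,7); cuts so far [(24, 7), (27, 5), (27, 6)]; region rows[24,32) x cols[4,8) = 8x4
Unfold 1 (reflect across h@24): 6 holes -> [(20, 5), (20, 6), (23, 7), (24, 7), (27, 5), (27, 6)]
Unfold 2 (reflect across h@16): 12 holes -> [(4, 5), (4, 6), (7, 7), (8, 7), (11, 5), (11, 6), (20, 5), (20, 6), (23, 7), (24, 7), (27, 5), (27, 6)]
Unfold 3 (reflect across v@4): 24 holes -> [(4, 1), (4, 2), (4, 5), (4, 6), (7, 0), (7, 7), (8, 0), (8, 7), (11, 1), (11, 2), (11, 5), (11, 6), (20, 1), (20, 2), (20, 5), (20, 6), (23, 0), (23, 7), (24, 0), (24, 7), (27, 1), (27, 2), (27, 5), (27, 6)]
Holes: [(4, 1), (4, 2), (4, 5), (4, 6), (7, 0), (7, 7), (8, 0), (8, 7), (11, 1), (11, 2), (11, 5), (11, 6), (20, 1), (20, 2), (20, 5), (20, 6), (23, 0), (23, 7), (24, 0), (24, 7), (27, 1), (27, 2), (27, 5), (27, 6)]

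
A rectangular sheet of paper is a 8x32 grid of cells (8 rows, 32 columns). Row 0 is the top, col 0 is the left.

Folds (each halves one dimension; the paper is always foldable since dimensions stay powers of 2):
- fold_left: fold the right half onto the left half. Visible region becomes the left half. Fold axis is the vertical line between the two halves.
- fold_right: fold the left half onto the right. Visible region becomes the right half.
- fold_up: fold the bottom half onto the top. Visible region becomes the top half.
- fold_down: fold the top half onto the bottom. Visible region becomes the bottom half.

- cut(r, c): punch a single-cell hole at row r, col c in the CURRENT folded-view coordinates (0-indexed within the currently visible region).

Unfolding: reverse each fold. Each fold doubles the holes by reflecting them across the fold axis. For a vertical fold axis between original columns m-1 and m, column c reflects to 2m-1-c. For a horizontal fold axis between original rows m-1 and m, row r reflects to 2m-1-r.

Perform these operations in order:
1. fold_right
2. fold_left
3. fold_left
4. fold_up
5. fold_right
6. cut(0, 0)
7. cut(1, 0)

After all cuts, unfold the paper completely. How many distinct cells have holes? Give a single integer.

Op 1 fold_right: fold axis v@16; visible region now rows[0,8) x cols[16,32) = 8x16
Op 2 fold_left: fold axis v@24; visible region now rows[0,8) x cols[16,24) = 8x8
Op 3 fold_left: fold axis v@20; visible region now rows[0,8) x cols[16,20) = 8x4
Op 4 fold_up: fold axis h@4; visible region now rows[0,4) x cols[16,20) = 4x4
Op 5 fold_right: fold axis v@18; visible region now rows[0,4) x cols[18,20) = 4x2
Op 6 cut(0, 0): punch at orig (0,18); cuts so far [(0, 18)]; region rows[0,4) x cols[18,20) = 4x2
Op 7 cut(1, 0): punch at orig (1,18); cuts so far [(0, 18), (1, 18)]; region rows[0,4) x cols[18,20) = 4x2
Unfold 1 (reflect across v@18): 4 holes -> [(0, 17), (0, 18), (1, 17), (1, 18)]
Unfold 2 (reflect across h@4): 8 holes -> [(0, 17), (0, 18), (1, 17), (1, 18), (6, 17), (6, 18), (7, 17), (7, 18)]
Unfold 3 (reflect across v@20): 16 holes -> [(0, 17), (0, 18), (0, 21), (0, 22), (1, 17), (1, 18), (1, 21), (1, 22), (6, 17), (6, 18), (6, 21), (6, 22), (7, 17), (7, 18), (7, 21), (7, 22)]
Unfold 4 (reflect across v@24): 32 holes -> [(0, 17), (0, 18), (0, 21), (0, 22), (0, 25), (0, 26), (0, 29), (0, 30), (1, 17), (1, 18), (1, 21), (1, 22), (1, 25), (1, 26), (1, 29), (1, 30), (6, 17), (6, 18), (6, 21), (6, 22), (6, 25), (6, 26), (6, 29), (6, 30), (7, 17), (7, 18), (7, 21), (7, 22), (7, 25), (7, 26), (7, 29), (7, 30)]
Unfold 5 (reflect across v@16): 64 holes -> [(0, 1), (0, 2), (0, 5), (0, 6), (0, 9), (0, 10), (0, 13), (0, 14), (0, 17), (0, 18), (0, 21), (0, 22), (0, 25), (0, 26), (0, 29), (0, 30), (1, 1), (1, 2), (1, 5), (1, 6), (1, 9), (1, 10), (1, 13), (1, 14), (1, 17), (1, 18), (1, 21), (1, 22), (1, 25), (1, 26), (1, 29), (1, 30), (6, 1), (6, 2), (6, 5), (6, 6), (6, 9), (6, 10), (6, 13), (6, 14), (6, 17), (6, 18), (6, 21), (6, 22), (6, 25), (6, 26), (6, 29), (6, 30), (7, 1), (7, 2), (7, 5), (7, 6), (7, 9), (7, 10), (7, 13), (7, 14), (7, 17), (7, 18), (7, 21), (7, 22), (7, 25), (7, 26), (7, 29), (7, 30)]

Answer: 64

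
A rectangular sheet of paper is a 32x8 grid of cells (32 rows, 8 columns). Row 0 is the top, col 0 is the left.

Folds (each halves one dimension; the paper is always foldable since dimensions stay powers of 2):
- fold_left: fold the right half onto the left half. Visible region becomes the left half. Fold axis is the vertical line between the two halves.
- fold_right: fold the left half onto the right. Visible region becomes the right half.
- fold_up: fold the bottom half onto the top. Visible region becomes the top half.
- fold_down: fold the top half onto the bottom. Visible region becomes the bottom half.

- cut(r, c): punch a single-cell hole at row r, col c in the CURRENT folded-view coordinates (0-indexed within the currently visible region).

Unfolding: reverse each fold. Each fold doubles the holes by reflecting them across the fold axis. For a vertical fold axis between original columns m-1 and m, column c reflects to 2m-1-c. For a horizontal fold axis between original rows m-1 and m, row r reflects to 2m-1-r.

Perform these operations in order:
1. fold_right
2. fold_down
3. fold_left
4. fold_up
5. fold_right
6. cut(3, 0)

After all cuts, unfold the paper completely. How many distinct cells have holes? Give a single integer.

Answer: 32

Derivation:
Op 1 fold_right: fold axis v@4; visible region now rows[0,32) x cols[4,8) = 32x4
Op 2 fold_down: fold axis h@16; visible region now rows[16,32) x cols[4,8) = 16x4
Op 3 fold_left: fold axis v@6; visible region now rows[16,32) x cols[4,6) = 16x2
Op 4 fold_up: fold axis h@24; visible region now rows[16,24) x cols[4,6) = 8x2
Op 5 fold_right: fold axis v@5; visible region now rows[16,24) x cols[5,6) = 8x1
Op 6 cut(3, 0): punch at orig (19,5); cuts so far [(19, 5)]; region rows[16,24) x cols[5,6) = 8x1
Unfold 1 (reflect across v@5): 2 holes -> [(19, 4), (19, 5)]
Unfold 2 (reflect across h@24): 4 holes -> [(19, 4), (19, 5), (28, 4), (28, 5)]
Unfold 3 (reflect across v@6): 8 holes -> [(19, 4), (19, 5), (19, 6), (19, 7), (28, 4), (28, 5), (28, 6), (28, 7)]
Unfold 4 (reflect across h@16): 16 holes -> [(3, 4), (3, 5), (3, 6), (3, 7), (12, 4), (12, 5), (12, 6), (12, 7), (19, 4), (19, 5), (19, 6), (19, 7), (28, 4), (28, 5), (28, 6), (28, 7)]
Unfold 5 (reflect across v@4): 32 holes -> [(3, 0), (3, 1), (3, 2), (3, 3), (3, 4), (3, 5), (3, 6), (3, 7), (12, 0), (12, 1), (12, 2), (12, 3), (12, 4), (12, 5), (12, 6), (12, 7), (19, 0), (19, 1), (19, 2), (19, 3), (19, 4), (19, 5), (19, 6), (19, 7), (28, 0), (28, 1), (28, 2), (28, 3), (28, 4), (28, 5), (28, 6), (28, 7)]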